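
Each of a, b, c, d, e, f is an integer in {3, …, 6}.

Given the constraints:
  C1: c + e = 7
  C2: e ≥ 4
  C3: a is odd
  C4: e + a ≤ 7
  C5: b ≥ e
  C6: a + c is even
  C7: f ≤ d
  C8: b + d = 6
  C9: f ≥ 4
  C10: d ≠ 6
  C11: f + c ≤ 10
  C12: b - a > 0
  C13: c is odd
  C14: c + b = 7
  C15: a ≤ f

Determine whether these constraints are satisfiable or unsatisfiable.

From constraints 2 and 5: b ≥ e ≥ 4. From constraints 7 and 9: d ≥ f ≥ 4. Hence b + d ≥ 8. But constraint 8 requires b + d = 6, and 6 < 8. Contradiction.

Unsatisfiable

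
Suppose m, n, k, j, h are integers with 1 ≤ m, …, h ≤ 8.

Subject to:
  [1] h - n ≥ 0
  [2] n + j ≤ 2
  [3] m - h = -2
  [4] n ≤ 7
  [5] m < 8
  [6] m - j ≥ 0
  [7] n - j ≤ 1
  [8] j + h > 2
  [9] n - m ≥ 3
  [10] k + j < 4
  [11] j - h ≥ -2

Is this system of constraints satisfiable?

Unsatisfiable

Constraints 1, 6, 9, and 11 give n − m ≥ 3, m − j ≥ 0, j − h ≥ -2, h − n ≥ 0.
Adding all 4 inequalities: the left sides telescope to 0, and the right sides sum to 3 + 0 + (-2) + 0 = 1. So 0 ≥ 1, which is false.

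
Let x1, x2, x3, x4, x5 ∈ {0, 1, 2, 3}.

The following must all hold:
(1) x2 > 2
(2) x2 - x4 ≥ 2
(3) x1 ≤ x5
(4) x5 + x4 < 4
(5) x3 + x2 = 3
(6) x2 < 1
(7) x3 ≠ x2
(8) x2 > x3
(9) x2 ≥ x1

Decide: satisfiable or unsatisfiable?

From constraint 1: x2 ≥ 3. From constraint 6: x2 ≤ 0. But 0 < 3, so no value of x2 works.

Unsatisfiable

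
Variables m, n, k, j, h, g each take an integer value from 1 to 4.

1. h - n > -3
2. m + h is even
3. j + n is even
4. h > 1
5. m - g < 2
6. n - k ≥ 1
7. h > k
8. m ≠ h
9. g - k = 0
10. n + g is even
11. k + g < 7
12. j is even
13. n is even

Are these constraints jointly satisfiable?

Try m = 1, n = 4, k = 2, j = 4, h = 3, g = 2.
Check constraint 1: h - n = -1; constraint 5: m - g = -1. The remaining constraints are straightforward to verify.

Satisfiable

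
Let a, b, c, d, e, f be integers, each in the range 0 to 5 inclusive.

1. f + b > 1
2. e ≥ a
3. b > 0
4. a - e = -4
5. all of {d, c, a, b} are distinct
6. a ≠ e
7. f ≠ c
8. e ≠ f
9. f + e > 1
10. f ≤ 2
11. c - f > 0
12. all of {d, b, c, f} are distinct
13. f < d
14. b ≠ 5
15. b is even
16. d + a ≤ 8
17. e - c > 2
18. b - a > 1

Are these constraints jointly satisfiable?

Satisfiable

Setting (a, b, c, d, e, f) = (0, 2, 1, 5, 4, 0) satisfies everything: constraint 1: f + b = 2; constraint 4: a - e = -4, and the others follow.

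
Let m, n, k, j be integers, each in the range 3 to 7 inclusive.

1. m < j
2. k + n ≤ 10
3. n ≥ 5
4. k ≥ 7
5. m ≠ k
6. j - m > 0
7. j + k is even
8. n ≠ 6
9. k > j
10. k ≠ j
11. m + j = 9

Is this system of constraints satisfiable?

From constraint 4: k ≥ 7. From constraint 3: n ≥ 5. Hence k + n ≥ 12. But constraint 2 requires k + n ≤ 10, and 10 < 12. Contradiction.

Unsatisfiable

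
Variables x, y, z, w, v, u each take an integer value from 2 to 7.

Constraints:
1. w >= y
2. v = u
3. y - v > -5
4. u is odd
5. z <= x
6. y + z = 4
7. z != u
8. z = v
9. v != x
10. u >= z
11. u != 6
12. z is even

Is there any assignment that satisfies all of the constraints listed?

Unsatisfiable

From constraints 2 and 8, z = v = u, so z = u. But constraint 7 says z ≠ u. Contradiction.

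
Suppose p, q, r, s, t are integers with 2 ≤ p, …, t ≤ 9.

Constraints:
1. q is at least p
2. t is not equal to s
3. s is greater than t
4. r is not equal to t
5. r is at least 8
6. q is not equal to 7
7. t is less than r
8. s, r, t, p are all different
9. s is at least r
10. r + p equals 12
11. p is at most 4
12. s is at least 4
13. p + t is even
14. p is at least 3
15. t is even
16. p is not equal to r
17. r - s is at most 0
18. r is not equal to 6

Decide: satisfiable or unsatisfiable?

One satisfying assignment is p = 4, q = 9, r = 8, s = 9, t = 6.
For the less obvious constraints — constraint 10: r + p = 12; constraint 17: r - s = -1 — and the others hold by inspection.

Satisfiable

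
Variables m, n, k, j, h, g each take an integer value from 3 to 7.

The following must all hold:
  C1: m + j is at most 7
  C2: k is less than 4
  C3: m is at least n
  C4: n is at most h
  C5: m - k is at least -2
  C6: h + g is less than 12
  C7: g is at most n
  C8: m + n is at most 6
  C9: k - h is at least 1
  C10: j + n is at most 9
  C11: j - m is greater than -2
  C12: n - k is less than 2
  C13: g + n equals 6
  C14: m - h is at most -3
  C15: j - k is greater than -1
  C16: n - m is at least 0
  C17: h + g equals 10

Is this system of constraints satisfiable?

Constraints 5, 9, and 14 give k − h ≥ 1, h − m ≥ 3, m − k ≥ -2.
Adding all 3 inequalities: the left sides telescope to 0, and the right sides sum to 1 + 3 + (-2) = 2. So 0 ≥ 2, which is false.

Unsatisfiable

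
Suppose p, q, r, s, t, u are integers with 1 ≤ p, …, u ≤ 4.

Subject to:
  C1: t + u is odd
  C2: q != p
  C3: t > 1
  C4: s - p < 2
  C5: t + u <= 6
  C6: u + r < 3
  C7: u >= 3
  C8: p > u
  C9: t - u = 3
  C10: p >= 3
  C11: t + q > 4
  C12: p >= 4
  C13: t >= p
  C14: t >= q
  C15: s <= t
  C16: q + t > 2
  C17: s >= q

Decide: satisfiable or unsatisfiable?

From constraints 12 and 13: t ≥ p ≥ 4. From constraint 7: u ≥ 3. Hence t + u ≥ 7. But constraint 5 requires t + u ≤ 6, and 6 < 7. Contradiction.

Unsatisfiable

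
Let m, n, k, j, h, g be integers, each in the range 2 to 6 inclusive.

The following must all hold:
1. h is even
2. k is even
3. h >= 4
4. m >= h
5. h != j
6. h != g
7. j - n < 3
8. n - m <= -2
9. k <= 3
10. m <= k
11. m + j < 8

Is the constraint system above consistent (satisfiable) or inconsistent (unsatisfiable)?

Unsatisfiable

From constraints 3 and 4: m ≥ h and h ≥ 4, so m ≥ 4. From constraints 9 and 10: m ≤ k and k ≤ 3, so m ≤ 3. But 3 < 4, so no value of m works.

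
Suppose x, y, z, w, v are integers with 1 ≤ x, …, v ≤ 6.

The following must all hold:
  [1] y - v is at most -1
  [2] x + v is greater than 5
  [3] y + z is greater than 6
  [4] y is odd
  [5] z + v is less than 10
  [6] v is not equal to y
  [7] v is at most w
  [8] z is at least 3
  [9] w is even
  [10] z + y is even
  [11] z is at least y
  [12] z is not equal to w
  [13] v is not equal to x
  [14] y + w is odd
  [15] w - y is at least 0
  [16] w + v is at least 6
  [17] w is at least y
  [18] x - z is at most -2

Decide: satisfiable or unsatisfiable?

Satisfiable

Try x = 3, y = 3, z = 5, w = 4, v = 4.
Check constraint 1: y - v = -1; constraint 2: x + v = 7. The remaining constraints are straightforward to verify.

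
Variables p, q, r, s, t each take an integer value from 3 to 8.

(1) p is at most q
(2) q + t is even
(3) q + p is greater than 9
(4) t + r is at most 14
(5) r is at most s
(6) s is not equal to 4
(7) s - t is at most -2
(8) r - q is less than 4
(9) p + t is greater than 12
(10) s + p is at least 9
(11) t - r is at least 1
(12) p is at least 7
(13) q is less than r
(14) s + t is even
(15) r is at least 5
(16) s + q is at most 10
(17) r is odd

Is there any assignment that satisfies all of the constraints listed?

From constraints 5 and 15: s ≥ r ≥ 5. From constraints 1 and 12: q ≥ p ≥ 7. Hence s + q ≥ 12. But constraint 16 requires s + q ≤ 10, and 10 < 12. Contradiction.

Unsatisfiable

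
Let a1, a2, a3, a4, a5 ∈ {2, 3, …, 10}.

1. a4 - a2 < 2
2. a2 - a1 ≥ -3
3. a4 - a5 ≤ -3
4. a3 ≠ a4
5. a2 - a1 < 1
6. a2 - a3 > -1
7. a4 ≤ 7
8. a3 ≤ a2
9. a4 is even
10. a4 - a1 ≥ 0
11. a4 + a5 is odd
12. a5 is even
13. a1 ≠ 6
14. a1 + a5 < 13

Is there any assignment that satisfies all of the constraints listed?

Constraint 9 makes a4 even and constraint 12 makes a5 even, so a4 + a5 must be even. Constraint 11 says a4 + a5 is odd — contradiction.

Unsatisfiable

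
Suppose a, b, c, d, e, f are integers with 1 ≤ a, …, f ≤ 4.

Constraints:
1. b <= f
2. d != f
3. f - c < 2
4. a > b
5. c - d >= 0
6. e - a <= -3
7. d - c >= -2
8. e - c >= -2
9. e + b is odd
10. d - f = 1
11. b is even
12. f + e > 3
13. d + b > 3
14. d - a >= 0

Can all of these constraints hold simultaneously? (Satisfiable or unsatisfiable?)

Constraints 5, 6, 8, and 14 give e − c ≥ -2, c − d ≥ 0, d − a ≥ 0, a − e ≥ 3.
Adding all 4 inequalities: the left sides telescope to 0, and the right sides sum to (-2) + 0 + 0 + 3 = 1. So 0 ≥ 1, which is false.

Unsatisfiable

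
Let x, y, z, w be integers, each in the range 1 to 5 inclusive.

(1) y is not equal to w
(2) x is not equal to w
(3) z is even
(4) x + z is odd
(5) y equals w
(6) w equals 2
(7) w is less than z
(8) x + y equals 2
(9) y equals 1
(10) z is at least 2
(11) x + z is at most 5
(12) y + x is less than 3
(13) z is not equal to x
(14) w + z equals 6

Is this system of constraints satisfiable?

Unsatisfiable

Constraint 9 fixes y = 1 and constraint 6 fixes w = 2, but constraint 5 requires y = w. Since 1 ≠ 2, contradiction.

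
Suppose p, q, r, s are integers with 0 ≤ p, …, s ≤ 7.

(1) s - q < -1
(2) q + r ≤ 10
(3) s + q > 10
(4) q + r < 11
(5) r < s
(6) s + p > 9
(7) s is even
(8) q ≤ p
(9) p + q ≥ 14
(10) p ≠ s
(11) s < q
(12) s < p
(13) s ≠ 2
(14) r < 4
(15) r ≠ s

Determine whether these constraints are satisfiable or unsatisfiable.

The assignment p = 7, q = 7, r = 1, s = 4 works:
  constraint 1 holds since s - q = -3.
  constraint 2 holds since q + r = 8.
  constraint 3 holds since s + q = 11.
The rest check out directly.

Satisfiable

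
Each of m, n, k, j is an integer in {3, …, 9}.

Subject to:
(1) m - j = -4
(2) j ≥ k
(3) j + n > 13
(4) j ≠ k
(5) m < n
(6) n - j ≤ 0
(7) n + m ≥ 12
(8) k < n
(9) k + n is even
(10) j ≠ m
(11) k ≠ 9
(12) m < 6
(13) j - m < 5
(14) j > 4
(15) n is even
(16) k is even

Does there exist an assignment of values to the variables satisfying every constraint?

The assignment m = 4, n = 8, k = 4, j = 8 works:
  constraint 1 holds since m - j = -4.
  constraint 3 holds since j + n = 16.
The rest check out directly.

Satisfiable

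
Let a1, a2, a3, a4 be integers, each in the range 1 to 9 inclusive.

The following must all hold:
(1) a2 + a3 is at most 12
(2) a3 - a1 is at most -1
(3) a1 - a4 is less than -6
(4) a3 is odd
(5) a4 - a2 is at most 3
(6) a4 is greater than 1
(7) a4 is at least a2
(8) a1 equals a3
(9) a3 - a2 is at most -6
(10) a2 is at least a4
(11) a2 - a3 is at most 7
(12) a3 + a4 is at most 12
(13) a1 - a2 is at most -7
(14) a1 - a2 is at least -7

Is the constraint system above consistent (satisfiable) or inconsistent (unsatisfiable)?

Constraints 2, 11, and 13 give a1 − a3 ≥ 1, a3 − a2 ≥ -7, a2 − a1 ≥ 7.
Adding all 3 inequalities: the left sides telescope to 0, and the right sides sum to 1 + (-7) + 7 = 1. So 0 ≥ 1, which is false.

Unsatisfiable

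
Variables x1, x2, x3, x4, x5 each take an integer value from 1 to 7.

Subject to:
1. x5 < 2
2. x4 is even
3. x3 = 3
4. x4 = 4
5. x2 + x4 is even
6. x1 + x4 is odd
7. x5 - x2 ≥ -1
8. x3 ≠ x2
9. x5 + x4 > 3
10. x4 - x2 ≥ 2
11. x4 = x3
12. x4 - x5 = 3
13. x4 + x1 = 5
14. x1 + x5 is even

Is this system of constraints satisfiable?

Unsatisfiable

Constraint 4 fixes x4 = 4 and constraint 3 fixes x3 = 3, but constraint 11 requires x4 = x3. Since 4 ≠ 3, contradiction.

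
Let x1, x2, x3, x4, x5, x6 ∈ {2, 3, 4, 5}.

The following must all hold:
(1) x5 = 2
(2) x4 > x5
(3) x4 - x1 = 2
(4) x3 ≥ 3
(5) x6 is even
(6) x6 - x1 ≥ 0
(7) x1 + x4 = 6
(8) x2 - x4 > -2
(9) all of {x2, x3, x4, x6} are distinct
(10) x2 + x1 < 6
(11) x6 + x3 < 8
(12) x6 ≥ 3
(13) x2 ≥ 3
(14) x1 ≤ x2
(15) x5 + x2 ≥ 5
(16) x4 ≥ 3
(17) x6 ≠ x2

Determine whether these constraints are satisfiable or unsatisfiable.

Constraints 4, 12, 13, and 16 confine each of x2, x3, x4, x6 to the 3 values {3, …, 5} (the domain already gives each ≤ 5).
Constraint 9 requires all 4 of them to be distinct, but only 3 values are available — impossible by the pigeonhole principle.

Unsatisfiable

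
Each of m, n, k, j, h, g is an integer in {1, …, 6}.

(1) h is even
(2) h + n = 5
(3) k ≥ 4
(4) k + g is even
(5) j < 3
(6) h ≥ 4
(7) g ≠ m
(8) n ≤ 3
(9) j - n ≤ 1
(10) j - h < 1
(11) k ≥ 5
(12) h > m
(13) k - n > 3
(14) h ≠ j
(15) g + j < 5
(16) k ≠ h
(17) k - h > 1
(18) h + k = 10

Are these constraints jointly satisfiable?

Satisfiable

Try m = 1, n = 1, k = 6, j = 2, h = 4, g = 2.
Check constraint 2: h + n = 5; constraint 9: j - n = 1. The remaining constraints are straightforward to verify.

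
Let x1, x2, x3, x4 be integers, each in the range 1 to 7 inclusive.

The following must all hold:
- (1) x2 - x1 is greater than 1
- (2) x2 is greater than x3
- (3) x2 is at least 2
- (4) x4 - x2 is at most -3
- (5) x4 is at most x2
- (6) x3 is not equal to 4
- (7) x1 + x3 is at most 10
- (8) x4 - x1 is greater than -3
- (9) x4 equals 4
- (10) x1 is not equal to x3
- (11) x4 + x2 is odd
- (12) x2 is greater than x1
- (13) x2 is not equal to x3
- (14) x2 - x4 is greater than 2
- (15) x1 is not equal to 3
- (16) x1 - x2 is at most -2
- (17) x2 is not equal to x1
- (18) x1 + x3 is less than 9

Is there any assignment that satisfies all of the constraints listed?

One satisfying assignment is x1 = 5, x2 = 7, x3 = 2, x4 = 4.
For the less obvious constraints — constraint 1: x2 - x1 = 2; constraint 4: x4 - x2 = -3 — and the others hold by inspection.

Satisfiable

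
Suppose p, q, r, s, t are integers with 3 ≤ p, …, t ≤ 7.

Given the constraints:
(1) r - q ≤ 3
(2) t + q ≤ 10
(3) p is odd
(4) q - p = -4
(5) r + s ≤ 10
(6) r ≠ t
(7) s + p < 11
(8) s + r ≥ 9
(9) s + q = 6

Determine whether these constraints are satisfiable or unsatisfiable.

Satisfiable

The assignment p = 7, q = 3, r = 6, s = 3, t = 5 works:
  constraint 1 holds since r - q = 3.
  constraint 2 holds since t + q = 8.
  constraint 4 holds since q - p = -4.
The rest check out directly.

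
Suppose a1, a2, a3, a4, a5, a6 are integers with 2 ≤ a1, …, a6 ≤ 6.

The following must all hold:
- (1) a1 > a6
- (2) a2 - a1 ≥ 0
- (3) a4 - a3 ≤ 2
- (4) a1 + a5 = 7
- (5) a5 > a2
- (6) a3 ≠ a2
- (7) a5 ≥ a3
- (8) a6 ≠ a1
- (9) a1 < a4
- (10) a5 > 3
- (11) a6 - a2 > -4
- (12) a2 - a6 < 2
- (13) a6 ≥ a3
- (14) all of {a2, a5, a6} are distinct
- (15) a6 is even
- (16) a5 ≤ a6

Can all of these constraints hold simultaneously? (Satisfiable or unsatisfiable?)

Unsatisfiable

Constraints 1, 2, 5, and 16 give a2 < a5, a5 ≤ a6, a6 < a1, a1 ≤ a2. Chaining: a2 < a5 ≤ a6 < a1 ≤ a2, which forces a2 < a2 — impossible.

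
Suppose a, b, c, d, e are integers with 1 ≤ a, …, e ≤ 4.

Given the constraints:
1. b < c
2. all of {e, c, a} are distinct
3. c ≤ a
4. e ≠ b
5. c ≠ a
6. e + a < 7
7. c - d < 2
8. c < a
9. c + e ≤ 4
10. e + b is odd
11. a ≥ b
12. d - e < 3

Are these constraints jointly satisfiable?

Take a = 4, b = 2, c = 3, d = 2, e = 1. Then constraint 6: e + a = 5; constraint 7: c - d = 1, and every other listed constraint is also met.

Satisfiable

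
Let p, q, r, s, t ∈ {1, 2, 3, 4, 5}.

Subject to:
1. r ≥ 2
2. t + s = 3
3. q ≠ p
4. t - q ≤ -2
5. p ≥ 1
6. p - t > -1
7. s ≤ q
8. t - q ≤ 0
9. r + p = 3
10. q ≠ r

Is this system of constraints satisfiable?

Satisfiable

Try p = 1, q = 3, r = 2, s = 2, t = 1.
Check constraint 2: t + s = 3; constraint 4: t - q = -2. The remaining constraints are straightforward to verify.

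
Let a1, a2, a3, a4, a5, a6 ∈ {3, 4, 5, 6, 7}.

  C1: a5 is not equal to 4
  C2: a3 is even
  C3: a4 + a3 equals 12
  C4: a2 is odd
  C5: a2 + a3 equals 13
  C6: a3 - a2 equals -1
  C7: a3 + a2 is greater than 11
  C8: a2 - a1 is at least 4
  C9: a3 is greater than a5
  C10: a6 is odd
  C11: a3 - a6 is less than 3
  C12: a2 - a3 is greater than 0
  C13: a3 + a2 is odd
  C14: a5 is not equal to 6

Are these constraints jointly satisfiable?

Take a1 = 3, a2 = 7, a3 = 6, a4 = 6, a5 = 5, a6 = 5. Then constraint 3: a4 + a3 = 12; constraint 5: a2 + a3 = 13; constraint 6: a3 - a2 = -1, and every other listed constraint is also met.

Satisfiable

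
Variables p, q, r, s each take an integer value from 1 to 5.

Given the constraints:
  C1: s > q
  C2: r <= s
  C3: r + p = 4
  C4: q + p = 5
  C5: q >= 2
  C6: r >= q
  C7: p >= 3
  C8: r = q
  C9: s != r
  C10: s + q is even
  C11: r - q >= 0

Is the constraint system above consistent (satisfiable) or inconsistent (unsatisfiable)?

From constraints 5 and 6: r ≥ q ≥ 2. From constraint 7: p ≥ 3. Hence r + p ≥ 5. But constraint 3 requires r + p = 4, and 4 < 5. Contradiction.

Unsatisfiable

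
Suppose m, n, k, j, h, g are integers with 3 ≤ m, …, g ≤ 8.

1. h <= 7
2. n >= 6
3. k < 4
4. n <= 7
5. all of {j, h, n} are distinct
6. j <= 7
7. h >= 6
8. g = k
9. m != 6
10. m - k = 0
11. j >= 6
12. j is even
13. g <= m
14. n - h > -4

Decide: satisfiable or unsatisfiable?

Unsatisfiable

Constraints 1, 2, 4, 6, 7, and 11 confine each of j, h, n to the 2 values {6, 7}.
Constraint 5 requires all 3 of them to be distinct, but only 2 values are available — impossible by the pigeonhole principle.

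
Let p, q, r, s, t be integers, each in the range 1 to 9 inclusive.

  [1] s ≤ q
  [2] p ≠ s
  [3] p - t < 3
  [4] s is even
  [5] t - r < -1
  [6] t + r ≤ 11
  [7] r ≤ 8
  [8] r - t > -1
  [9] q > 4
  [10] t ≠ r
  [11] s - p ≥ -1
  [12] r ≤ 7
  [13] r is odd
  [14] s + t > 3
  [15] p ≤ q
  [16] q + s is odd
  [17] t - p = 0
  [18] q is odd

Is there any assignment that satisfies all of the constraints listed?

Satisfiable

Setting (p, q, r, s, t) = (3, 7, 5, 2, 3) satisfies everything: constraint 3: p - t = 0; constraint 5: t - r = -2; constraint 6: t + r = 8, and the others follow.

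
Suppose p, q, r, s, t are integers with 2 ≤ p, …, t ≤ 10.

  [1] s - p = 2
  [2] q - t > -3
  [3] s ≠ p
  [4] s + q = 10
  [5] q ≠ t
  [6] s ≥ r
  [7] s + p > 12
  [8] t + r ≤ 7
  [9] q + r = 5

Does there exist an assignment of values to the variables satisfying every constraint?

One satisfying assignment is p = 6, q = 2, r = 3, s = 8, t = 3.
For the less obvious constraints — constraint 1: s - p = 2; constraint 2: q - t = -1 — and the others hold by inspection.

Satisfiable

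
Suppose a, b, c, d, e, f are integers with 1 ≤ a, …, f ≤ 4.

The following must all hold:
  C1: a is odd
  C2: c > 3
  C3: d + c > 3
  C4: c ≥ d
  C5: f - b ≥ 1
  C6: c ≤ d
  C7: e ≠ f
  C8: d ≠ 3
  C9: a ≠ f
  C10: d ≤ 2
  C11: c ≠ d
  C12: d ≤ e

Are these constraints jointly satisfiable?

Unsatisfiable

From constraint 2: c ≥ 4. From constraints 6 and 10: c ≤ d and d ≤ 2, so c ≤ 2. But 2 < 4, so no value of c works.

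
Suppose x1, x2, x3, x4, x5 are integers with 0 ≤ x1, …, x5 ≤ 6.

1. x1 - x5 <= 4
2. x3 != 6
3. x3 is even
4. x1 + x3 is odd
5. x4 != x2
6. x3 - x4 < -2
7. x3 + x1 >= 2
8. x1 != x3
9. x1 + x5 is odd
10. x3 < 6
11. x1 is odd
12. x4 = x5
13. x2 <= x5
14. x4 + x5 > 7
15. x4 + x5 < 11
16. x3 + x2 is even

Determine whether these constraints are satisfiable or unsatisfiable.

Satisfiable

Setting (x1, x2, x3, x4, x5) = (5, 0, 0, 4, 4) satisfies everything: constraint 1: x1 - x5 = 1; constraint 6: x3 - x4 = -4; constraint 7: x3 + x1 = 5, and the others follow.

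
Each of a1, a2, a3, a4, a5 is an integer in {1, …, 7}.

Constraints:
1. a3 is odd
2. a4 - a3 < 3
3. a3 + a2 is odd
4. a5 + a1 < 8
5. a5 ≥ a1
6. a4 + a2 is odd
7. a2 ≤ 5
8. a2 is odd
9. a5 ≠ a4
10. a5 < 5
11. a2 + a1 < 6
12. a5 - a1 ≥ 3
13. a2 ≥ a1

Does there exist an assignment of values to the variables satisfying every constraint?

Constraint 1 makes a3 odd and constraint 8 makes a2 odd, so a3 + a2 must be even. Constraint 3 says a3 + a2 is odd — contradiction.

Unsatisfiable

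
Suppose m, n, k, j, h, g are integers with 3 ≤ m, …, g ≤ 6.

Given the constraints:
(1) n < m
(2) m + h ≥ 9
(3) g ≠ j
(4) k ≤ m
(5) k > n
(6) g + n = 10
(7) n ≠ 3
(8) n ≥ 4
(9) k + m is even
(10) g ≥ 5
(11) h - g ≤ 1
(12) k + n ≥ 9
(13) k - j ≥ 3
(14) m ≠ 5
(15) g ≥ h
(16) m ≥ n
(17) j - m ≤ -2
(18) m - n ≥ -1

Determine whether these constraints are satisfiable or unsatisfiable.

Setting (m, n, k, j, h, g) = (6, 4, 6, 3, 5, 6) satisfies everything: constraint 2: m + h = 11; constraint 6: g + n = 10, and the others follow.

Satisfiable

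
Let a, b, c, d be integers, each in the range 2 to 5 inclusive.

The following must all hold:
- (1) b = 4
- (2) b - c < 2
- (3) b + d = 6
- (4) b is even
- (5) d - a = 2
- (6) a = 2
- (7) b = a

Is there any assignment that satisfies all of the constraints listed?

Unsatisfiable

Constraint 1 fixes b = 4 and constraint 6 fixes a = 2, but constraint 7 requires b = a. Since 4 ≠ 2, contradiction.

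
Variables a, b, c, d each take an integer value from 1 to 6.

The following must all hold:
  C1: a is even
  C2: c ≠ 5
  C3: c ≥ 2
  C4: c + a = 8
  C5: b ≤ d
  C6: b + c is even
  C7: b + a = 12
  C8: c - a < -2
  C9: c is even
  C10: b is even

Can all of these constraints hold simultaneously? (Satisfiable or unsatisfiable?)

Setting (a, b, c, d) = (6, 6, 2, 6) satisfies everything: constraint 4: c + a = 8; constraint 7: b + a = 12; constraint 8: c - a = -4, and the others follow.

Satisfiable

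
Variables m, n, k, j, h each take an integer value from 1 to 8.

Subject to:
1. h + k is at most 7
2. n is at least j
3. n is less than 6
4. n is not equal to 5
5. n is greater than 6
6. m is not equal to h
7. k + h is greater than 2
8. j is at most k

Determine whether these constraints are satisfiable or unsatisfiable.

From constraint 5: n ≥ 7. From constraint 3: n ≤ 5. But 5 < 7, so no value of n works.

Unsatisfiable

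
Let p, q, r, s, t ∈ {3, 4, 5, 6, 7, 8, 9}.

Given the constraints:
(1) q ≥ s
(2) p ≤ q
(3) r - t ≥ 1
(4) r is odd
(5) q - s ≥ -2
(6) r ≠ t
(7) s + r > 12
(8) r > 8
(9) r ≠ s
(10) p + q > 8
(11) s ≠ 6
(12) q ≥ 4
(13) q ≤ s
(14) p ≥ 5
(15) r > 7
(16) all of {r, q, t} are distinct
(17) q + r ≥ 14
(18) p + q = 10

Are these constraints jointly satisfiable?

Try p = 5, q = 5, r = 9, s = 5, t = 8.
Check constraint 3: r - t = 1; constraint 5: q - s = 0; constraint 7: s + r = 14. The remaining constraints are straightforward to verify.

Satisfiable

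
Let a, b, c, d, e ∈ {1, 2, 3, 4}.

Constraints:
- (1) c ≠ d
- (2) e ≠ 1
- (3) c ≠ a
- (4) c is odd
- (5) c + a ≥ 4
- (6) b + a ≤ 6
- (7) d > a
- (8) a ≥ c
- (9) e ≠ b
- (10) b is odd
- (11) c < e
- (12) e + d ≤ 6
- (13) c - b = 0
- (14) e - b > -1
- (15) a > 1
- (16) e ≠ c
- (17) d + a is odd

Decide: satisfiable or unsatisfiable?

The assignment a = 3, b = 1, c = 1, d = 4, e = 2 works:
  constraint 5 holds since c + a = 4.
  constraint 6 holds since b + a = 4.
The rest check out directly.

Satisfiable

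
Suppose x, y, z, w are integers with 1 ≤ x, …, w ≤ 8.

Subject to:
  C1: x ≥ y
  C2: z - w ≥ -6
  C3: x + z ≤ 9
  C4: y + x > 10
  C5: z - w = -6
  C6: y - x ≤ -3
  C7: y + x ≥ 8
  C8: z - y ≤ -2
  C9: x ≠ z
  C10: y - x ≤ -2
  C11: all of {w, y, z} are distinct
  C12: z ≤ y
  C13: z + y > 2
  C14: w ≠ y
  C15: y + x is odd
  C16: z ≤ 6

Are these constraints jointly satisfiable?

Satisfiable

Take x = 7, y = 4, z = 1, w = 7. Then constraint 2: z - w = -6; constraint 3: x + z = 8, and every other listed constraint is also met.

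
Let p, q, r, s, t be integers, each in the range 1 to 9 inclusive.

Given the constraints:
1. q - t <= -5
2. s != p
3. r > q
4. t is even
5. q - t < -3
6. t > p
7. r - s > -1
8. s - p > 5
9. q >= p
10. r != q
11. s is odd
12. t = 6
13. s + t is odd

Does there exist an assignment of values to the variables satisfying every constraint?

Satisfiable

Take p = 1, q = 1, r = 8, s = 7, t = 6. Then constraint 1: q - t = -5; constraint 5: q - t = -5, and every other listed constraint is also met.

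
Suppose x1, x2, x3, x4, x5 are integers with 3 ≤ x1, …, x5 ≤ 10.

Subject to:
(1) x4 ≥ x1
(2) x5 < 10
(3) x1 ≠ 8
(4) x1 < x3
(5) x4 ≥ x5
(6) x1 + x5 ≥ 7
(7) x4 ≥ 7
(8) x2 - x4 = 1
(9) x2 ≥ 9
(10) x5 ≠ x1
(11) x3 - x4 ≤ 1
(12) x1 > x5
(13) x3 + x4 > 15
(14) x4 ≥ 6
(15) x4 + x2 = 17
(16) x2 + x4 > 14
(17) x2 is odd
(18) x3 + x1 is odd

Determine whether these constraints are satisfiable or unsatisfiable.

Take x1 = 6, x2 = 9, x3 = 9, x4 = 8, x5 = 3. Then constraint 6: x1 + x5 = 9; constraint 8: x2 - x4 = 1, and every other listed constraint is also met.

Satisfiable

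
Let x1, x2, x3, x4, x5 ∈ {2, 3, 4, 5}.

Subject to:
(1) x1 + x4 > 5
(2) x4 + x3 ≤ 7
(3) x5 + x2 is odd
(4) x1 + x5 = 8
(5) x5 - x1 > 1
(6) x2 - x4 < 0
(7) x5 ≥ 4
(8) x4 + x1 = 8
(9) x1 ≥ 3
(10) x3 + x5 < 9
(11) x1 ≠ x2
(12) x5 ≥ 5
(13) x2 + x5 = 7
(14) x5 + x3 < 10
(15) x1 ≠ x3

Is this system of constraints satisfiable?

Satisfiable

One satisfying assignment is x1 = 3, x2 = 2, x3 = 2, x4 = 5, x5 = 5.
For the less obvious constraints — constraint 1: x1 + x4 = 8; constraint 2: x4 + x3 = 7 — and the others hold by inspection.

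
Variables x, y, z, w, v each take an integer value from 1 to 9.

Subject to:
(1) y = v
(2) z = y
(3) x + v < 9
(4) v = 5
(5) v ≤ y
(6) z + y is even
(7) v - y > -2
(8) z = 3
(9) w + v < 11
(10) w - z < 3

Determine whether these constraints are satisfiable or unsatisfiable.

Constraint 8 fixes z = 3 and constraint 4 fixes v = 5. Constraints 1 and 2 give z = y = v, so z = v. But 3 ≠ 5 — contradiction.

Unsatisfiable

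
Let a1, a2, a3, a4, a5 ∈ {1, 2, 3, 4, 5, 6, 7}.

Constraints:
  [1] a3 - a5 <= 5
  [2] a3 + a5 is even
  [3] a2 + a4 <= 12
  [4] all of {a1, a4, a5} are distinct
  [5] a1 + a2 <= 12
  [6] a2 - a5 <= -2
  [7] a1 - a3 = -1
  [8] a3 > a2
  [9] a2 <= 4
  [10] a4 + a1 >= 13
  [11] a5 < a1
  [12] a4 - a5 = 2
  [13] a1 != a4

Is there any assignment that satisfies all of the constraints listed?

Try a1 = 6, a2 = 3, a3 = 7, a4 = 7, a5 = 5.
Check constraint 1: a3 - a5 = 2; constraint 3: a2 + a4 = 10; constraint 5: a1 + a2 = 9. The remaining constraints are straightforward to verify.

Satisfiable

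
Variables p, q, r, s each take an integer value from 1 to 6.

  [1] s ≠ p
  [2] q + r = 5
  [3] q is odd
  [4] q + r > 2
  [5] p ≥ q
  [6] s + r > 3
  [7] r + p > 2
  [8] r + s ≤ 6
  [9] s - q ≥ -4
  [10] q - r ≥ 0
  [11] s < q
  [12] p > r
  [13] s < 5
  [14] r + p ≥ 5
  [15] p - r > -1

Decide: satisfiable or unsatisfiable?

Satisfiable

Setting (p, q, r, s) = (3, 3, 2, 2) satisfies everything: constraint 2: q + r = 5; constraint 4: q + r = 5; constraint 6: s + r = 4, and the others follow.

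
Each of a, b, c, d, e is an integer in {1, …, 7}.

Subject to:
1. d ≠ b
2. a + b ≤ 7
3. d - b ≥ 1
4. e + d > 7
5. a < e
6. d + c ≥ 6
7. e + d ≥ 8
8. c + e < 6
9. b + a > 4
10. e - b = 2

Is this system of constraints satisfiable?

One satisfying assignment is a = 3, b = 2, c = 1, d = 6, e = 4.
For the less obvious constraints — constraint 2: a + b = 5; constraint 3: d - b = 4; constraint 4: e + d = 10 — and the others hold by inspection.

Satisfiable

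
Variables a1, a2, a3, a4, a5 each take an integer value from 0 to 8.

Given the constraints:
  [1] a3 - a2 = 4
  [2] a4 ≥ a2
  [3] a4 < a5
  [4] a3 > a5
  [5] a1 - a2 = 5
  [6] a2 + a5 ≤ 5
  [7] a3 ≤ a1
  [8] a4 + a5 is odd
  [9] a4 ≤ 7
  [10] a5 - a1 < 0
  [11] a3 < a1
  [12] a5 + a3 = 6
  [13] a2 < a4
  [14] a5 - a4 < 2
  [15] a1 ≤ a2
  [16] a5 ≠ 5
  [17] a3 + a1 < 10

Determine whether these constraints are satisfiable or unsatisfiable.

Unsatisfiable

Constraints 3, 4, 11, 13, and 15 give a4 < a5, a5 < a3, a3 < a1, a1 ≤ a2, a2 < a4. Chaining: a4 < a5 < a3 < a1 ≤ a2 < a4, which forces a4 < a4 — impossible.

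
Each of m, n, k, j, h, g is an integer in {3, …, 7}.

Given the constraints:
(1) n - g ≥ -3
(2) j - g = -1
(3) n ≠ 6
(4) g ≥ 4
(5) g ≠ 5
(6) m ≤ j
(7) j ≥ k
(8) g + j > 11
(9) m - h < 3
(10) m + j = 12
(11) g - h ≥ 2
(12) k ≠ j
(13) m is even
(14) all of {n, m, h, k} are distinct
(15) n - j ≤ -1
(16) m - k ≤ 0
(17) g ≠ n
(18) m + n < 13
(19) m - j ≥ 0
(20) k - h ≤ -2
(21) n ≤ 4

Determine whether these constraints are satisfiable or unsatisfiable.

Unsatisfiable

Constraints 1, 11, 15, 16, 19, and 20 give m − j ≥ 0, j − n ≥ 1, n − g ≥ -3, g − h ≥ 2, h − k ≥ 2, k − m ≥ 0.
Adding all 6 inequalities: the left sides telescope to 0, and the right sides sum to 0 + 1 + (-3) + 2 + 2 + 0 = 2. So 0 ≥ 2, which is false.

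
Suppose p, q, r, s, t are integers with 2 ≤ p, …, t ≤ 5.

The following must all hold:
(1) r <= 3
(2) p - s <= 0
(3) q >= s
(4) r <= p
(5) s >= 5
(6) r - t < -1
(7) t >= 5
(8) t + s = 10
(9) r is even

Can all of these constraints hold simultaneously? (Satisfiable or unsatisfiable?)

Try p = 3, q = 5, r = 2, s = 5, t = 5.
Check constraint 2: p - s = -2; constraint 6: r - t = -3; constraint 8: t + s = 10. The remaining constraints are straightforward to verify.

Satisfiable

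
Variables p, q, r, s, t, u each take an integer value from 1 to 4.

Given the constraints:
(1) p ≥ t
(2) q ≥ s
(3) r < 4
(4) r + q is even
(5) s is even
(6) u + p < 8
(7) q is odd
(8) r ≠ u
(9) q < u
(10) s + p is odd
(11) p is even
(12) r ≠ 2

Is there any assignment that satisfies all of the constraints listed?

Constraint 5 makes s even and constraint 11 makes p even, so s + p must be even. Constraint 10 says s + p is odd — contradiction.

Unsatisfiable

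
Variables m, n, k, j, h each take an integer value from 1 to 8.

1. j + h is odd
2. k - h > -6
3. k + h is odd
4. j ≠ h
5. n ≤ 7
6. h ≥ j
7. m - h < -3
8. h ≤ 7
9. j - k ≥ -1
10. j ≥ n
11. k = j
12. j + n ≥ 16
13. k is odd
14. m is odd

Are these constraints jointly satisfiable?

Unsatisfiable

From constraints 6 and 8: j ≤ h ≤ 7. From constraint 5: n ≤ 7. Hence j + n ≤ 14. But constraint 12 requires j + n ≥ 16, and 16 > 14. Contradiction.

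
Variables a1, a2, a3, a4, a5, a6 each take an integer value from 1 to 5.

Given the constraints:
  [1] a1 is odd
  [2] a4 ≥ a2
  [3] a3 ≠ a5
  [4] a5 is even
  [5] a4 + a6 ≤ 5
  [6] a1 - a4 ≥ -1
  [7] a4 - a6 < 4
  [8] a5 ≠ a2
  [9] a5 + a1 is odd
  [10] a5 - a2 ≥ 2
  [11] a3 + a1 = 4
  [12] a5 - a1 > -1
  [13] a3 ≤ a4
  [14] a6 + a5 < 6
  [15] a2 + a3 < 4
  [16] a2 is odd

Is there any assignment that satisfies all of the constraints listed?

Setting (a1, a2, a3, a4, a5, a6) = (3, 1, 1, 4, 4, 1) satisfies everything: constraint 5: a4 + a6 = 5; constraint 6: a1 - a4 = -1, and the others follow.

Satisfiable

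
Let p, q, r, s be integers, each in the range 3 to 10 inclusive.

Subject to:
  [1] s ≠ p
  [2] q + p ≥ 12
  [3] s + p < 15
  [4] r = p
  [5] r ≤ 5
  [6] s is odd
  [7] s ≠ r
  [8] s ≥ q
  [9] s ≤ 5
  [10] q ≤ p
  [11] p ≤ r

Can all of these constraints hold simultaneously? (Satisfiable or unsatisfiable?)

From constraints 8 and 9: q ≤ s ≤ 5. From constraints 5 and 11: p ≤ r ≤ 5. Hence q + p ≤ 10. But constraint 2 requires q + p ≥ 12, and 12 > 10. Contradiction.

Unsatisfiable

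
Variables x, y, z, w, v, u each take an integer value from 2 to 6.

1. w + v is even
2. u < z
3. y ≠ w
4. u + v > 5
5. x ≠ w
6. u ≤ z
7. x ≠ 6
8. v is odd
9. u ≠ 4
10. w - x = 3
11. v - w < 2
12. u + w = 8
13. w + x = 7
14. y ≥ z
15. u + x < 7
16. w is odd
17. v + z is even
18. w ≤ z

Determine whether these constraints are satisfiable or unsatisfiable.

Setting (x, y, z, w, v, u) = (2, 6, 5, 5, 5, 3) satisfies everything: constraint 4: u + v = 8; constraint 10: w - x = 3; constraint 11: v - w = 0, and the others follow.

Satisfiable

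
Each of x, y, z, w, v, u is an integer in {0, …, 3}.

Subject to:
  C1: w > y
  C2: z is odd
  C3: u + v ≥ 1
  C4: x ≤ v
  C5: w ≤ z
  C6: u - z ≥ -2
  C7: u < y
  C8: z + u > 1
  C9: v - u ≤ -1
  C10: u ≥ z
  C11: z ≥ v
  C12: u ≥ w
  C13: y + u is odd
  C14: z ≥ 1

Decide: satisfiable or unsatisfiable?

Unsatisfiable

Constraints 1, 5, 7, and 10 give u < y, y < w, w ≤ z, z ≤ u. Chaining: u < y < w ≤ z ≤ u, which forces u < u — impossible.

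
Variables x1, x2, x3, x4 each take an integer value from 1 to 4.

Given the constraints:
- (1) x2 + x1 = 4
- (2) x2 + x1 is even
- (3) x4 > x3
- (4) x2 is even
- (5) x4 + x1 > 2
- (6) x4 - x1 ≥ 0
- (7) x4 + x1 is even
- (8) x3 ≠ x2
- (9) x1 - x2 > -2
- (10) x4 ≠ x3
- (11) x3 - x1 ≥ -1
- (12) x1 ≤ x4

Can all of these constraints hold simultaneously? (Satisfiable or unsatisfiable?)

The assignment x1 = 2, x2 = 2, x3 = 1, x4 = 2 works:
  constraint 1 holds since x2 + x1 = 4.
  constraint 5 holds since x4 + x1 = 4.
  constraint 6 holds since x4 - x1 = 0.
The rest check out directly.

Satisfiable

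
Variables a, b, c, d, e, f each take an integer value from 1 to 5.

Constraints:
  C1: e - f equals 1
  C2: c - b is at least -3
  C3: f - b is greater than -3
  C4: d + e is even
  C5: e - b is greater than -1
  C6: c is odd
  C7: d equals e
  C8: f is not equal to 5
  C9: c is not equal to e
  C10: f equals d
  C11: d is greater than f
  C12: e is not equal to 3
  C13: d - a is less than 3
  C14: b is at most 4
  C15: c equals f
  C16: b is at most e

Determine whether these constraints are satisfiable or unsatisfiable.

Unsatisfiable

From constraints 7, 10, and 15, c = f = d = e, so c = e. But constraint 9 says c ≠ e. Contradiction.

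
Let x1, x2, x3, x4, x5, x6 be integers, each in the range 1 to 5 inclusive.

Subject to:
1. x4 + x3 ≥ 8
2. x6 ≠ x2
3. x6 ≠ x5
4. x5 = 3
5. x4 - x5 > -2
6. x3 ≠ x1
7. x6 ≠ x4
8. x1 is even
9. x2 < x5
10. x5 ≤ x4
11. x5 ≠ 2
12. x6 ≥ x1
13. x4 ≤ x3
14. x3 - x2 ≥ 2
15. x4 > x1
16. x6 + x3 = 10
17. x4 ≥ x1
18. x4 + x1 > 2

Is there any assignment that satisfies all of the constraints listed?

Satisfiable

The assignment x1 = 2, x2 = 1, x3 = 5, x4 = 3, x5 = 3, x6 = 5 works:
  constraint 1 holds since x4 + x3 = 8.
  constraint 5 holds since x4 - x5 = 0.
  constraint 14 holds since x3 - x2 = 4.
The rest check out directly.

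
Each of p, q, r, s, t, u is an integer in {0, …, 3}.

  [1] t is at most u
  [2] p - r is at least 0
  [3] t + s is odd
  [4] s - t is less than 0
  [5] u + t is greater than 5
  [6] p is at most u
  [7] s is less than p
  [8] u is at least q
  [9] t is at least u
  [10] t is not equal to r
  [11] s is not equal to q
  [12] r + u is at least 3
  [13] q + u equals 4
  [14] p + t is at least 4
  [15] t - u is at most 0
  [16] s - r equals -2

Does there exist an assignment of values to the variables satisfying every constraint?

Setting (p, q, r, s, t, u) = (3, 1, 2, 0, 3, 3) satisfies everything: constraint 2: p - r = 1; constraint 4: s - t = -3; constraint 5: u + t = 6, and the others follow.

Satisfiable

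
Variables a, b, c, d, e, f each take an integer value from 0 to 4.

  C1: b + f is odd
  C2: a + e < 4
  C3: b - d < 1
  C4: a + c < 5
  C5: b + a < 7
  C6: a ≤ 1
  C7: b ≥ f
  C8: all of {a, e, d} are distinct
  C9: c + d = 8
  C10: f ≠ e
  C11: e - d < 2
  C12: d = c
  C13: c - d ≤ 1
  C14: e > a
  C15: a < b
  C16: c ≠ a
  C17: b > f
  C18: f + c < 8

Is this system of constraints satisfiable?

Satisfiable

Setting (a, b, c, d, e, f) = (0, 4, 4, 4, 3, 1) satisfies everything: constraint 2: a + e = 3; constraint 3: b - d = 0; constraint 4: a + c = 4, and the others follow.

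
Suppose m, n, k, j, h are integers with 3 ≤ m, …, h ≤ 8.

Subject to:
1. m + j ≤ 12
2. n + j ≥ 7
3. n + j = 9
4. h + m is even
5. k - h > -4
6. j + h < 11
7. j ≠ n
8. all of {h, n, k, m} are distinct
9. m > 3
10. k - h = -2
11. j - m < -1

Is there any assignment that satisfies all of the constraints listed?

Satisfiable

Try m = 8, n = 5, k = 4, j = 4, h = 6.
Check constraint 1: m + j = 12; constraint 2: n + j = 9; constraint 3: n + j = 9. The remaining constraints are straightforward to verify.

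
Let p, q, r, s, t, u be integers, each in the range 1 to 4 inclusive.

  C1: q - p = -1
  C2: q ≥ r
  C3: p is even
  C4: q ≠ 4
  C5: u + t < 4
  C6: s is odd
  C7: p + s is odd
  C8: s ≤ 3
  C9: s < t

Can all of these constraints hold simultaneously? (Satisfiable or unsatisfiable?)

Take p = 2, q = 1, r = 1, s = 1, t = 2, u = 1. Then constraint 1: q - p = -1; constraint 3: p = 2 is even; constraint 5: u + t = 3, and every other listed constraint is also met.

Satisfiable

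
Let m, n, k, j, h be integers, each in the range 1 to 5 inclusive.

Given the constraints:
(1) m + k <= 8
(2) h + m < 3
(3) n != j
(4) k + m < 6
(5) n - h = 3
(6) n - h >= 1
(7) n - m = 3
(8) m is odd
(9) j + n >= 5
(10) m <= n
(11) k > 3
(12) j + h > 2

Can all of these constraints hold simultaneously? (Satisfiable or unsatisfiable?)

Take m = 1, n = 4, k = 4, j = 2, h = 1. Then constraint 1: m + k = 5; constraint 2: h + m = 2, and every other listed constraint is also met.

Satisfiable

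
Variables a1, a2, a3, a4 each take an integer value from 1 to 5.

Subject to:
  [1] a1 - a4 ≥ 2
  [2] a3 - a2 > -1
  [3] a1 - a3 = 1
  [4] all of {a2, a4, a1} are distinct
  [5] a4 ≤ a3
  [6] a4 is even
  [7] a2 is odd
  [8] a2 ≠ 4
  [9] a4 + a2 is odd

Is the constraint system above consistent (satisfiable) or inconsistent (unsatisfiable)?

Satisfiable

One satisfying assignment is a1 = 5, a2 = 3, a3 = 4, a4 = 2.
For the less obvious constraints — constraint 1: a1 - a4 = 3; constraint 2: a3 - a2 = 1; constraint 3: a1 - a3 = 1 — and the others hold by inspection.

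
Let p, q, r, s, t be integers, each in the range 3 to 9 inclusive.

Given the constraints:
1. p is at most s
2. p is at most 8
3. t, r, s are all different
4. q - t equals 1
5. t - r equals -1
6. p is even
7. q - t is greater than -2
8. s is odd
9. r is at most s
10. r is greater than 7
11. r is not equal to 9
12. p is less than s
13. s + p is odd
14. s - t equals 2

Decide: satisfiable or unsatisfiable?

Take p = 4, q = 8, r = 8, s = 9, t = 7. Then constraint 4: q - t = 1; constraint 5: t - r = -1; constraint 7: q - t = 1, and every other listed constraint is also met.

Satisfiable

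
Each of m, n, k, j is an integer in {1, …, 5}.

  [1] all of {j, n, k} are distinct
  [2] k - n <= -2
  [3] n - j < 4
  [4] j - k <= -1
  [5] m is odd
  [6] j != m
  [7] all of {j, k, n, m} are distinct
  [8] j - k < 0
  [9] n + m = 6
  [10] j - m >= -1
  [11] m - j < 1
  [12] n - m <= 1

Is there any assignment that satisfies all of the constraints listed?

Constraints 2, 4, 10, and 12 give n − k ≥ 2, k − j ≥ 1, j − m ≥ -1, m − n ≥ -1.
Adding all 4 inequalities: the left sides telescope to 0, and the right sides sum to 2 + 1 + (-1) + (-1) = 1. So 0 ≥ 1, which is false.

Unsatisfiable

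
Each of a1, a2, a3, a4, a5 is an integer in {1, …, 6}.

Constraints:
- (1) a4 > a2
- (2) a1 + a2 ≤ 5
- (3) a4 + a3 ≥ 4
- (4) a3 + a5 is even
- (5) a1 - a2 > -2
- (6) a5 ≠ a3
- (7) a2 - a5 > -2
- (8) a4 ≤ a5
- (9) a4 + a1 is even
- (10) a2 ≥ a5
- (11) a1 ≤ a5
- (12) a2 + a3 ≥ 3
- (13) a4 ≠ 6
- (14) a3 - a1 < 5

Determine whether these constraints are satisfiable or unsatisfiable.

Unsatisfiable

Constraints 1, 8, and 10 give a5 ≤ a2, a2 < a4, a4 ≤ a5. Chaining: a5 ≤ a2 < a4 ≤ a5, which forces a5 < a5 — impossible.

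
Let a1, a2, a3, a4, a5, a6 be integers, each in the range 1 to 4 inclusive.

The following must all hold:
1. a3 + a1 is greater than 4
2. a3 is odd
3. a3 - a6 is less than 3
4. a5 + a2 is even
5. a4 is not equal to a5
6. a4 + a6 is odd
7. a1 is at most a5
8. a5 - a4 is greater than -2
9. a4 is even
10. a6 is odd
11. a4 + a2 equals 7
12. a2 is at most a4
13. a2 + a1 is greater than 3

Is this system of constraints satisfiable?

The assignment a1 = 3, a2 = 3, a3 = 3, a4 = 4, a5 = 3, a6 = 3 works:
  constraint 1 holds since a3 + a1 = 6.
  constraint 3 holds since a3 - a6 = 0.
  constraint 8 holds since a5 - a4 = -1.
The rest check out directly.

Satisfiable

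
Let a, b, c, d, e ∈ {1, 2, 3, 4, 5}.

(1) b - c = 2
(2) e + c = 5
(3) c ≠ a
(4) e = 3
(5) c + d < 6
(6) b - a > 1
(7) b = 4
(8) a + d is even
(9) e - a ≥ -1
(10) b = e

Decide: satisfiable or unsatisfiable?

Unsatisfiable

Constraint 7 fixes b = 4 and constraint 4 fixes e = 3, but constraint 10 requires b = e. Since 4 ≠ 3, contradiction.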